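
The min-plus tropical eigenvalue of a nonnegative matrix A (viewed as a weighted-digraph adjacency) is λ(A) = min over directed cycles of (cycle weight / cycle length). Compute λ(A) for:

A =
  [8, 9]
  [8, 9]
λ(A) = 8

Enumerate directed cycles and compute their means (weight / length). Sample:
  cycle 0 → 0: weight = 8, length = 1, mean = 8/1 ≈ 8.000
  cycle 1 → 1: weight = 9, length = 1, mean = 9/1 ≈ 9.000
  cycle 0 → 1 → 0: weight = 17, length = 2, mean = 17/2 ≈ 8.500
  cycle 1 → 0 → 1: weight = 17, length = 2, mean = 17/2 ≈ 8.500
Minimum mean = 8.000, attained e.g. along the cycle 0 → 0 with weight 8 and length 1. So λ(A) = 8/1 = 8.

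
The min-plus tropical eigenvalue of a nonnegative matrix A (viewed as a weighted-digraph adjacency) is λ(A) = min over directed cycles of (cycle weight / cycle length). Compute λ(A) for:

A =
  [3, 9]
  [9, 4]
λ(A) = 3

Enumerate directed cycles and compute their means (weight / length). Sample:
  cycle 0 → 0: weight = 3, length = 1, mean = 3/1 ≈ 3.000
  cycle 1 → 1: weight = 4, length = 1, mean = 4/1 ≈ 4.000
  cycle 0 → 1 → 0: weight = 18, length = 2, mean = 18/2 ≈ 9.000
  cycle 1 → 0 → 1: weight = 18, length = 2, mean = 18/2 ≈ 9.000
Minimum mean = 3.000, attained e.g. along the cycle 0 → 0 with weight 3 and length 1. So λ(A) = 3/1 = 3.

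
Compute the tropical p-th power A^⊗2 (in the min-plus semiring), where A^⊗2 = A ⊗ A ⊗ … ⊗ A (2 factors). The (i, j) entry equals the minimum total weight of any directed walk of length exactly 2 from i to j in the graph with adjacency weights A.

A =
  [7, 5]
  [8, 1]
A^⊗2 =
  [13, 6]
  [9, 2]

Each entry (A^⊗2)_ij equals the minimum over all length-2 walks i = v_0 → v_1 → … → v_2 = j of Σ_t A[v_t][v_{t+1}]. For example, for (i, j) = (0, 1) we minimise over 2 possible intermediate vertex sequences; the minimum is 6, attained along the walk 0 → 1 → 1.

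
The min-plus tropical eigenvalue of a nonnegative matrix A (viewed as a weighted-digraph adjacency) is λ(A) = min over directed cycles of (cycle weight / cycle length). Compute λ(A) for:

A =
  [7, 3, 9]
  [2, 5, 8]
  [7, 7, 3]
λ(A) = 5/2

Enumerate directed cycles and compute their means (weight / length). Sample:
  cycle 0 → 0: weight = 7, length = 1, mean = 7/1 ≈ 7.000
  cycle 1 → 1: weight = 5, length = 1, mean = 5/1 ≈ 5.000
  cycle 2 → 2: weight = 3, length = 1, mean = 3/1 ≈ 3.000
  cycle 0 → 1 → 0: weight = 5, length = 2, mean = 5/2 ≈ 2.500
  cycle 0 → 2 → 0: weight = 16, length = 2, mean = 16/2 ≈ 8.000
  cycle 1 → 0 → 1: weight = 5, length = 2, mean = 5/2 ≈ 2.500
Minimum mean = 2.500, attained e.g. along the cycle 0 → 1 → 0 with weight 5 and length 2. So λ(A) = 5/2 = 5/2.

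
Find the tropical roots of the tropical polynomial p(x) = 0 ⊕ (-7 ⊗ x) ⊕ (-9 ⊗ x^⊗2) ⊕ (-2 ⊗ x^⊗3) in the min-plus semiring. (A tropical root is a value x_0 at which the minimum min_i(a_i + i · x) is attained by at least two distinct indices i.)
Roots: {-7, 2, 7}

Each tropical root is a break point of the lower envelope of the lines y = a_i + i · x (there are 4 lines, with slopes 0, 1, ..., 3). Only the lines that attain the minimum somewhere contribute to roots; other lines are dominated. Here the surviving (envelope) indices are i = 3, i = 2, i = 1, i = 0.
Intersections between consecutive envelope lines give the roots: for adjacent envelope indices i < j the intersection is x = (a_i − a_j) / (j − i). Reading off the sorted break points: {-7, 2, 7}.
Verification: at each break x_0, at least two indices attain the minimum of min_i(a_i + i · x_0).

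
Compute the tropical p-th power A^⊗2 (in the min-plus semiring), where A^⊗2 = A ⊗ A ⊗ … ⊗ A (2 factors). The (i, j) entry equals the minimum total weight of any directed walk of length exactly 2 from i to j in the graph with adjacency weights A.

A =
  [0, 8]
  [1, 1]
A^⊗2 =
  [0, 8]
  [1, 2]

Each entry (A^⊗2)_ij equals the minimum over all length-2 walks i = v_0 → v_1 → … → v_2 = j of Σ_t A[v_t][v_{t+1}]. For example, for (i, j) = (0, 1) we minimise over 2 possible intermediate vertex sequences; the minimum is 8, attained along the walk 0 → 0 → 1.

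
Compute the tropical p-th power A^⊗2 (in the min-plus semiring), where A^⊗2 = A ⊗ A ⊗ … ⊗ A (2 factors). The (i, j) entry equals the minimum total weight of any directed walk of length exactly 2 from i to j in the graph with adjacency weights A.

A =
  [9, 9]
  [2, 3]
A^⊗2 =
  [11, 12]
  [5, 6]

Each entry (A^⊗2)_ij equals the minimum over all length-2 walks i = v_0 → v_1 → … → v_2 = j of Σ_t A[v_t][v_{t+1}]. For example, for (i, j) = (0, 1) we minimise over 2 possible intermediate vertex sequences; the minimum is 12, attained along the walk 0 → 1 → 1.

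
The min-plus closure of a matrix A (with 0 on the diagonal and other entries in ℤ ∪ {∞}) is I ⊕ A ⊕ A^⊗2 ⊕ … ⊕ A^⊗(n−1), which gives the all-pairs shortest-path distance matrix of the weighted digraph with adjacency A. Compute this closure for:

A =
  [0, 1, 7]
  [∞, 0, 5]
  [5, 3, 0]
Closure =
  [0, 1, 6]
  [10, 0, 5]
  [5, 3, 0]

This is the Floyd-Warshall all-pairs shortest-path computation. For each intermediate vertex k = 0, 1, …, 2, update dist[i][j] ← min(dist[i][j], dist[i][k] + dist[k][j]). The final matrix gives, for each (i, j), the minimum total weight of any directed path from i to j (possibly empty when i = j).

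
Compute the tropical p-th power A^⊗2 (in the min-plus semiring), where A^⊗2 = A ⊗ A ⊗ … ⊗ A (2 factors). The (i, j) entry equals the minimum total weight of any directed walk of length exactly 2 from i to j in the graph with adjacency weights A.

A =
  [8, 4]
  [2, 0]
A^⊗2 =
  [6, 4]
  [2, 0]

Each entry (A^⊗2)_ij equals the minimum over all length-2 walks i = v_0 → v_1 → … → v_2 = j of Σ_t A[v_t][v_{t+1}]. For example, for (i, j) = (0, 1) we minimise over 2 possible intermediate vertex sequences; the minimum is 4, attained along the walk 0 → 1 → 1.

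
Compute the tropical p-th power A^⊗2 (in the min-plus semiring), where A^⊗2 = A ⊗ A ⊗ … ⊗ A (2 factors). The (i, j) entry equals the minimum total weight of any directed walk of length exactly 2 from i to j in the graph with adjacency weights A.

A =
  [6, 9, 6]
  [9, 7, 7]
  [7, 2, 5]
A^⊗2 =
  [12, 8, 11]
  [14, 9, 12]
  [11, 7, 9]

Each entry (A^⊗2)_ij equals the minimum over all length-2 walks i = v_0 → v_1 → … → v_2 = j of Σ_t A[v_t][v_{t+1}]. For example, for (i, j) = (0, 2) we minimise over 3 possible intermediate vertex sequences; the minimum is 11, attained along the walk 0 → 2 → 2.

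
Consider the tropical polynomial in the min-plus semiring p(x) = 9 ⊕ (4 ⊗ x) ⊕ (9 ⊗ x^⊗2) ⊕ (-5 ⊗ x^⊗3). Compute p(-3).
p(-3) = -14

A tropical monomial a ⊗ x^⊗i evaluates to a + i · x. Evaluating each term at x = -3:
  Term 0 contributes 9 + 0 · -3 = 9
  Term 1 contributes 4 + 1 · -3 = 1
  Term 2 contributes 9 + 2 · -3 = 3
  Term 3 contributes -5 + 3 · -3 = -14
p(-3) = ⊕ of these = min[9, 1, 3, -14] = -14.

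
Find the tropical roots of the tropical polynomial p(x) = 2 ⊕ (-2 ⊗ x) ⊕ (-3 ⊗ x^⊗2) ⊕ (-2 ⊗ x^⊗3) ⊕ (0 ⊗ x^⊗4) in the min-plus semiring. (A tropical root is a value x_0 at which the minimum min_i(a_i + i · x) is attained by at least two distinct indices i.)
Roots: {-2, -1, 1, 4}

Each tropical root is a break point of the lower envelope of the lines y = a_i + i · x (there are 5 lines, with slopes 0, 1, ..., 4). Only the lines that attain the minimum somewhere contribute to roots; other lines are dominated. Here the surviving (envelope) indices are i = 4, i = 3, i = 2, i = 1, i = 0.
Intersections between consecutive envelope lines give the roots: for adjacent envelope indices i < j the intersection is x = (a_i − a_j) / (j − i). Reading off the sorted break points: {-2, -1, 1, 4}.
Verification: at each break x_0, at least two indices attain the minimum of min_i(a_i + i · x_0).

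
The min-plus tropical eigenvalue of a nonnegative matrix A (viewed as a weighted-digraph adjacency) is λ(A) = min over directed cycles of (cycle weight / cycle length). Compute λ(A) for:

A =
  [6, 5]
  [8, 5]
λ(A) = 5

Enumerate directed cycles and compute their means (weight / length). Sample:
  cycle 0 → 0: weight = 6, length = 1, mean = 6/1 ≈ 6.000
  cycle 1 → 1: weight = 5, length = 1, mean = 5/1 ≈ 5.000
  cycle 0 → 1 → 0: weight = 13, length = 2, mean = 13/2 ≈ 6.500
  cycle 1 → 0 → 1: weight = 13, length = 2, mean = 13/2 ≈ 6.500
Minimum mean = 5.000, attained e.g. along the cycle 1 → 1 with weight 5 and length 1. So λ(A) = 5/1 = 5.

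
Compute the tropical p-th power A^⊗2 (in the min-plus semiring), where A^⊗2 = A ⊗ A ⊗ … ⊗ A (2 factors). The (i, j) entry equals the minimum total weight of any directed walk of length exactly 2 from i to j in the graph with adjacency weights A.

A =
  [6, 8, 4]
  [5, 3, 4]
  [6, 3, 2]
A^⊗2 =
  [10, 7, 6]
  [8, 6, 6]
  [8, 5, 4]

Each entry (A^⊗2)_ij equals the minimum over all length-2 walks i = v_0 → v_1 → … → v_2 = j of Σ_t A[v_t][v_{t+1}]. For example, for (i, j) = (0, 2) we minimise over 3 possible intermediate vertex sequences; the minimum is 6, attained along the walk 0 → 2 → 2.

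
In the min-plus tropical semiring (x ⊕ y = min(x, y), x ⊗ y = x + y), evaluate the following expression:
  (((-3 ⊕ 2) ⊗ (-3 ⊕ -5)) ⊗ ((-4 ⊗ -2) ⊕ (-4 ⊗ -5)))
(((-3 ⊕ 2) ⊗ (-3 ⊕ -5)) ⊗ ((-4 ⊗ -2) ⊕ (-4 ⊗ -5))) = -17

Expand innermost to outermost. Recall ⊕ takes the minimum of its arguments and ⊗ takes their sum. Working out the expression (((-3 ⊕ 2) ⊗ (-3 ⊕ -5)) ⊗ ((-4 ⊗ -2) ⊕ (-4 ⊗ -5))) gives -17.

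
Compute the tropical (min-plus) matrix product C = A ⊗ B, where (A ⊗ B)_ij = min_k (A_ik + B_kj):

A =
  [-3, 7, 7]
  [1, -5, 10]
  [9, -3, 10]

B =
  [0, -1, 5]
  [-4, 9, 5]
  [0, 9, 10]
A ⊗ B =
  [-3, -4, 2]
  [-9, 0, 0]
  [-7, 6, 2]

Apply the min-plus product entry-by-entry:
  C[0][0] = min over k of (A[0][0] + B[0][0] = -3 + 0 = -3, A[0][1] + B[1][0] = 7 + -4 = 3, A[0][2] + B[2][0] = 7 + 0 = 7) = -3 (attained at k = 0)
  C[0][1] = min over k of (A[0][0] + B[0][1] = -3 + -1 = -4, A[0][1] + B[1][1] = 7 + 9 = 16, A[0][2] + B[2][1] = 7 + 9 = 16) = -4 (attained at k = 0)
  C[0][2] = min over k of (A[0][0] + B[0][2] = -3 + 5 = 2, A[0][1] + B[1][2] = 7 + 5 = 12, A[0][2] + B[2][2] = 7 + 10 = 17) = 2 (attained at k = 0)
  C[1][0] = min over k of (A[1][0] + B[0][0] = 1 + 0 = 1, A[1][1] + B[1][0] = -5 + -4 = -9, A[1][2] + B[2][0] = 10 + 0 = 10) = -9 (attained at k = 1)
  C[1][1] = min over k of (A[1][0] + B[0][1] = 1 + -1 = 0, A[1][1] + B[1][1] = -5 + 9 = 4, A[1][2] + B[2][1] = 10 + 9 = 19) = 0 (attained at k = 0)
  C[1][2] = min over k of (A[1][0] + B[0][2] = 1 + 5 = 6, A[1][1] + B[1][2] = -5 + 5 = 0, A[1][2] + B[2][2] = 10 + 10 = 20) = 0 (attained at k = 1)
  C[2][0] = min over k of (A[2][0] + B[0][0] = 9 + 0 = 9, A[2][1] + B[1][0] = -3 + -4 = -7, A[2][2] + B[2][0] = 10 + 0 = 10) = -7 (attained at k = 1)
  C[2][1] = min over k of (A[2][0] + B[0][1] = 9 + -1 = 8, A[2][1] + B[1][1] = -3 + 9 = 6, A[2][2] + B[2][1] = 10 + 9 = 19) = 6 (attained at k = 1)
  C[2][2] = min over k of (A[2][0] + B[0][2] = 9 + 5 = 14, A[2][1] + B[1][2] = -3 + 5 = 2, A[2][2] + B[2][2] = 10 + 10 = 20) = 2 (attained at k = 1)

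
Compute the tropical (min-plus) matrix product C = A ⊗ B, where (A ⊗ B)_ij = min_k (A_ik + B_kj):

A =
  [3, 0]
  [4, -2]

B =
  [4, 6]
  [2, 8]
A ⊗ B =
  [2, 8]
  [0, 6]

Apply the min-plus product entry-by-entry:
  C[0][0] = min over k of (A[0][0] + B[0][0] = 3 + 4 = 7, A[0][1] + B[1][0] = 0 + 2 = 2) = 2 (attained at k = 1)
  C[0][1] = min over k of (A[0][0] + B[0][1] = 3 + 6 = 9, A[0][1] + B[1][1] = 0 + 8 = 8) = 8 (attained at k = 1)
  C[1][0] = min over k of (A[1][0] + B[0][0] = 4 + 4 = 8, A[1][1] + B[1][0] = -2 + 2 = 0) = 0 (attained at k = 1)
  C[1][1] = min over k of (A[1][0] + B[0][1] = 4 + 6 = 10, A[1][1] + B[1][1] = -2 + 8 = 6) = 6 (attained at k = 1)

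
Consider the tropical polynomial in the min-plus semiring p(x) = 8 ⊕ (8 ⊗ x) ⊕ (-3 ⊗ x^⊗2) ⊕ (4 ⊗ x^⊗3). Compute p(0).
p(0) = -3

A tropical monomial a ⊗ x^⊗i evaluates to a + i · x. Evaluating each term at x = 0:
  Term 0 contributes 8 + 0 · 0 = 8
  Term 1 contributes 8 + 1 · 0 = 8
  Term 2 contributes -3 + 2 · 0 = -3
  Term 3 contributes 4 + 3 · 0 = 4
p(0) = ⊕ of these = min[8, 8, -3, 4] = -3.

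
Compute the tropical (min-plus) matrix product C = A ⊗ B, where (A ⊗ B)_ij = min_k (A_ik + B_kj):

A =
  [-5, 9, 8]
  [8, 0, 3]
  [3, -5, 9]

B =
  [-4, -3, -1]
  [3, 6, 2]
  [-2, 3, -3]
A ⊗ B =
  [-9, -8, -6]
  [1, 5, 0]
  [-2, 0, -3]

Apply the min-plus product entry-by-entry:
  C[0][0] = min over k of (A[0][0] + B[0][0] = -5 + -4 = -9, A[0][1] + B[1][0] = 9 + 3 = 12, A[0][2] + B[2][0] = 8 + -2 = 6) = -9 (attained at k = 0)
  C[0][1] = min over k of (A[0][0] + B[0][1] = -5 + -3 = -8, A[0][1] + B[1][1] = 9 + 6 = 15, A[0][2] + B[2][1] = 8 + 3 = 11) = -8 (attained at k = 0)
  C[0][2] = min over k of (A[0][0] + B[0][2] = -5 + -1 = -6, A[0][1] + B[1][2] = 9 + 2 = 11, A[0][2] + B[2][2] = 8 + -3 = 5) = -6 (attained at k = 0)
  C[1][0] = min over k of (A[1][0] + B[0][0] = 8 + -4 = 4, A[1][1] + B[1][0] = 0 + 3 = 3, A[1][2] + B[2][0] = 3 + -2 = 1) = 1 (attained at k = 2)
  C[1][1] = min over k of (A[1][0] + B[0][1] = 8 + -3 = 5, A[1][1] + B[1][1] = 0 + 6 = 6, A[1][2] + B[2][1] = 3 + 3 = 6) = 5 (attained at k = 0)
  C[1][2] = min over k of (A[1][0] + B[0][2] = 8 + -1 = 7, A[1][1] + B[1][2] = 0 + 2 = 2, A[1][2] + B[2][2] = 3 + -3 = 0) = 0 (attained at k = 2)
  C[2][0] = min over k of (A[2][0] + B[0][0] = 3 + -4 = -1, A[2][1] + B[1][0] = -5 + 3 = -2, A[2][2] + B[2][0] = 9 + -2 = 7) = -2 (attained at k = 1)
  C[2][1] = min over k of (A[2][0] + B[0][1] = 3 + -3 = 0, A[2][1] + B[1][1] = -5 + 6 = 1, A[2][2] + B[2][1] = 9 + 3 = 12) = 0 (attained at k = 0)
  C[2][2] = min over k of (A[2][0] + B[0][2] = 3 + -1 = 2, A[2][1] + B[1][2] = -5 + 2 = -3, A[2][2] + B[2][2] = 9 + -3 = 6) = -3 (attained at k = 1)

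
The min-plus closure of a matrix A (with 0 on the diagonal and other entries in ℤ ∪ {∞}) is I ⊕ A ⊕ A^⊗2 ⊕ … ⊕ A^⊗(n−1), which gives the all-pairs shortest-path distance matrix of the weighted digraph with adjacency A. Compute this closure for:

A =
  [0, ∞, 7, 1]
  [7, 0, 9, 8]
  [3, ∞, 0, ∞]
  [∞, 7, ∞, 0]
Closure =
  [0, 8, 7, 1]
  [7, 0, 9, 8]
  [3, 11, 0, 4]
  [14, 7, 16, 0]

This is the Floyd-Warshall all-pairs shortest-path computation. For each intermediate vertex k = 0, 1, …, 3, update dist[i][j] ← min(dist[i][j], dist[i][k] + dist[k][j]). The final matrix gives, for each (i, j), the minimum total weight of any directed path from i to j (possibly empty when i = j).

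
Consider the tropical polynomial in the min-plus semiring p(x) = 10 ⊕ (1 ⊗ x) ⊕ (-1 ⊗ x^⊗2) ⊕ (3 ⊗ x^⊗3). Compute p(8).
p(8) = 9

A tropical monomial a ⊗ x^⊗i evaluates to a + i · x. Evaluating each term at x = 8:
  Term 0 contributes 10 + 0 · 8 = 10
  Term 1 contributes 1 + 1 · 8 = 9
  Term 2 contributes -1 + 2 · 8 = 15
  Term 3 contributes 3 + 3 · 8 = 27
p(8) = ⊕ of these = min[10, 9, 15, 27] = 9.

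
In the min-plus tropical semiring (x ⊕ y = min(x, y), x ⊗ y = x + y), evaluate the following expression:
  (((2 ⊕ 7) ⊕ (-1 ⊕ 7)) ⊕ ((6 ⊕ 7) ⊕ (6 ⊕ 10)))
(((2 ⊕ 7) ⊕ (-1 ⊕ 7)) ⊕ ((6 ⊕ 7) ⊕ (6 ⊕ 10))) = -1

Expand innermost to outermost. Recall ⊕ takes the minimum of its arguments and ⊗ takes their sum. Working out the expression (((2 ⊕ 7) ⊕ (-1 ⊕ 7)) ⊕ ((6 ⊕ 7) ⊕ (6 ⊕ 10))) gives -1.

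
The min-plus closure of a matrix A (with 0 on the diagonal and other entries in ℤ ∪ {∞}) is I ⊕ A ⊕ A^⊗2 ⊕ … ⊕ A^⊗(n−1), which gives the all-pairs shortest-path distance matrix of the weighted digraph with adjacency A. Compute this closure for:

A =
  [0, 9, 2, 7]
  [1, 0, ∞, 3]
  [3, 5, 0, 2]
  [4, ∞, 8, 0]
Closure =
  [0, 7, 2, 4]
  [1, 0, 3, 3]
  [3, 5, 0, 2]
  [4, 11, 6, 0]

This is the Floyd-Warshall all-pairs shortest-path computation. For each intermediate vertex k = 0, 1, …, 3, update dist[i][j] ← min(dist[i][j], dist[i][k] + dist[k][j]). The final matrix gives, for each (i, j), the minimum total weight of any directed path from i to j (possibly empty when i = j).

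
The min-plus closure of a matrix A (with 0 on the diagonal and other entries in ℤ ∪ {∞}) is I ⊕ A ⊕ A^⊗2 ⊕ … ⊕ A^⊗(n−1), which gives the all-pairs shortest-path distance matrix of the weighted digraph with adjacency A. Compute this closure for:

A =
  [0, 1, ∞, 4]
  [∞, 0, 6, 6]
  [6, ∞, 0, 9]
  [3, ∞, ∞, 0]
Closure =
  [0, 1, 7, 4]
  [9, 0, 6, 6]
  [6, 7, 0, 9]
  [3, 4, 10, 0]

This is the Floyd-Warshall all-pairs shortest-path computation. For each intermediate vertex k = 0, 1, …, 3, update dist[i][j] ← min(dist[i][j], dist[i][k] + dist[k][j]). The final matrix gives, for each (i, j), the minimum total weight of any directed path from i to j (possibly empty when i = j).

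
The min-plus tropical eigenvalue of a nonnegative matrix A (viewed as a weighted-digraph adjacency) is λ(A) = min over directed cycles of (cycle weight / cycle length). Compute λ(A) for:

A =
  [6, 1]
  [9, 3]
λ(A) = 3

Enumerate directed cycles and compute their means (weight / length). Sample:
  cycle 0 → 0: weight = 6, length = 1, mean = 6/1 ≈ 6.000
  cycle 1 → 1: weight = 3, length = 1, mean = 3/1 ≈ 3.000
  cycle 0 → 1 → 0: weight = 10, length = 2, mean = 10/2 ≈ 5.000
  cycle 1 → 0 → 1: weight = 10, length = 2, mean = 10/2 ≈ 5.000
Minimum mean = 3.000, attained e.g. along the cycle 1 → 1 with weight 3 and length 1. So λ(A) = 3/1 = 3.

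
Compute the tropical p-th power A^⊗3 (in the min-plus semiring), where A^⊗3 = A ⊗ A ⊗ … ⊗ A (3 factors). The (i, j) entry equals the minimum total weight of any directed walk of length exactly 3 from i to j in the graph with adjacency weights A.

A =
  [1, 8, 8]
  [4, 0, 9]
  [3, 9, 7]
A^⊗3 =
  [3, 8, 10]
  [4, 0, 9]
  [5, 9, 12]

Each entry (A^⊗3)_ij equals the minimum over all length-3 walks i = v_0 → v_1 → … → v_3 = j of Σ_t A[v_t][v_{t+1}]. For example, for (i, j) = (0, 2) we minimise over 9 possible intermediate vertex sequences; the minimum is 10, attained along the walk 0 → 0 → 0 → 2.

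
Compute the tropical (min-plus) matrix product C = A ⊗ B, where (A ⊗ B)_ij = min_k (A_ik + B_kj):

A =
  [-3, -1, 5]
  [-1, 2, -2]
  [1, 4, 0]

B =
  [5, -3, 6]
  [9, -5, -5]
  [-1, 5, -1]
A ⊗ B =
  [2, -6, -6]
  [-3, -4, -3]
  [-1, -2, -1]

Apply the min-plus product entry-by-entry:
  C[0][0] = min over k of (A[0][0] + B[0][0] = -3 + 5 = 2, A[0][1] + B[1][0] = -1 + 9 = 8, A[0][2] + B[2][0] = 5 + -1 = 4) = 2 (attained at k = 0)
  C[0][1] = min over k of (A[0][0] + B[0][1] = -3 + -3 = -6, A[0][1] + B[1][1] = -1 + -5 = -6, A[0][2] + B[2][1] = 5 + 5 = 10) = -6 (attained at k = 0)
  C[0][2] = min over k of (A[0][0] + B[0][2] = -3 + 6 = 3, A[0][1] + B[1][2] = -1 + -5 = -6, A[0][2] + B[2][2] = 5 + -1 = 4) = -6 (attained at k = 1)
  C[1][0] = min over k of (A[1][0] + B[0][0] = -1 + 5 = 4, A[1][1] + B[1][0] = 2 + 9 = 11, A[1][2] + B[2][0] = -2 + -1 = -3) = -3 (attained at k = 2)
  C[1][1] = min over k of (A[1][0] + B[0][1] = -1 + -3 = -4, A[1][1] + B[1][1] = 2 + -5 = -3, A[1][2] + B[2][1] = -2 + 5 = 3) = -4 (attained at k = 0)
  C[1][2] = min over k of (A[1][0] + B[0][2] = -1 + 6 = 5, A[1][1] + B[1][2] = 2 + -5 = -3, A[1][2] + B[2][2] = -2 + -1 = -3) = -3 (attained at k = 1)
  C[2][0] = min over k of (A[2][0] + B[0][0] = 1 + 5 = 6, A[2][1] + B[1][0] = 4 + 9 = 13, A[2][2] + B[2][0] = 0 + -1 = -1) = -1 (attained at k = 2)
  C[2][1] = min over k of (A[2][0] + B[0][1] = 1 + -3 = -2, A[2][1] + B[1][1] = 4 + -5 = -1, A[2][2] + B[2][1] = 0 + 5 = 5) = -2 (attained at k = 0)
  C[2][2] = min over k of (A[2][0] + B[0][2] = 1 + 6 = 7, A[2][1] + B[1][2] = 4 + -5 = -1, A[2][2] + B[2][2] = 0 + -1 = -1) = -1 (attained at k = 1)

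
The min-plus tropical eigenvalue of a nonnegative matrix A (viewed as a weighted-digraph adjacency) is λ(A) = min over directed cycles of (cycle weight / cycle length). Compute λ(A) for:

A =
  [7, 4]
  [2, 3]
λ(A) = 3

Enumerate directed cycles and compute their means (weight / length). Sample:
  cycle 0 → 0: weight = 7, length = 1, mean = 7/1 ≈ 7.000
  cycle 1 → 1: weight = 3, length = 1, mean = 3/1 ≈ 3.000
  cycle 0 → 1 → 0: weight = 6, length = 2, mean = 6/2 ≈ 3.000
  cycle 1 → 0 → 1: weight = 6, length = 2, mean = 6/2 ≈ 3.000
Minimum mean = 3.000, attained e.g. along the cycle 1 → 1 with weight 3 and length 1. So λ(A) = 3/1 = 3.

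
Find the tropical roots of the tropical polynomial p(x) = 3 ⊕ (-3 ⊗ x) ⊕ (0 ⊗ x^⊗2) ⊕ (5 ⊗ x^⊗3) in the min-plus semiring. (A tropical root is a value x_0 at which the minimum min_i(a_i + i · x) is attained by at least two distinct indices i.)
Roots: {-5, -3, 6}

Each tropical root is a break point of the lower envelope of the lines y = a_i + i · x (there are 4 lines, with slopes 0, 1, ..., 3). Only the lines that attain the minimum somewhere contribute to roots; other lines are dominated. Here the surviving (envelope) indices are i = 3, i = 2, i = 1, i = 0.
Intersections between consecutive envelope lines give the roots: for adjacent envelope indices i < j the intersection is x = (a_i − a_j) / (j − i). Reading off the sorted break points: {-5, -3, 6}.
Verification: at each break x_0, at least two indices attain the minimum of min_i(a_i + i · x_0).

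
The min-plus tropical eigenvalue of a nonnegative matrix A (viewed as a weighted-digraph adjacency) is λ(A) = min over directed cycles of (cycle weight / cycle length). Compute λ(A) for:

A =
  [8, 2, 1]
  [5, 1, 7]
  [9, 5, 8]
λ(A) = 1

Enumerate directed cycles and compute their means (weight / length). Sample:
  cycle 0 → 0: weight = 8, length = 1, mean = 8/1 ≈ 8.000
  cycle 1 → 1: weight = 1, length = 1, mean = 1/1 ≈ 1.000
  cycle 2 → 2: weight = 8, length = 1, mean = 8/1 ≈ 8.000
  cycle 0 → 1 → 0: weight = 7, length = 2, mean = 7/2 ≈ 3.500
  cycle 0 → 2 → 0: weight = 10, length = 2, mean = 10/2 ≈ 5.000
  cycle 1 → 0 → 1: weight = 7, length = 2, mean = 7/2 ≈ 3.500
Minimum mean = 1.000, attained e.g. along the cycle 1 → 1 with weight 1 and length 1. So λ(A) = 1/1 = 1.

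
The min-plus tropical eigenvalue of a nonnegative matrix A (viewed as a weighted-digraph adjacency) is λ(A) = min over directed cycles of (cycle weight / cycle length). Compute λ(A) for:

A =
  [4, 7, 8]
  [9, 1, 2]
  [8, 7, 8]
λ(A) = 1

Enumerate directed cycles and compute their means (weight / length). Sample:
  cycle 0 → 0: weight = 4, length = 1, mean = 4/1 ≈ 4.000
  cycle 1 → 1: weight = 1, length = 1, mean = 1/1 ≈ 1.000
  cycle 2 → 2: weight = 8, length = 1, mean = 8/1 ≈ 8.000
  cycle 0 → 1 → 0: weight = 16, length = 2, mean = 16/2 ≈ 8.000
  cycle 0 → 2 → 0: weight = 16, length = 2, mean = 16/2 ≈ 8.000
  cycle 1 → 0 → 1: weight = 16, length = 2, mean = 16/2 ≈ 8.000
Minimum mean = 1.000, attained e.g. along the cycle 1 → 1 with weight 1 and length 1. So λ(A) = 1/1 = 1.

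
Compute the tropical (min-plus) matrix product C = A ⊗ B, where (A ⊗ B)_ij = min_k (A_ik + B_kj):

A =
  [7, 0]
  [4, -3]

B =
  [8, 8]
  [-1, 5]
A ⊗ B =
  [-1, 5]
  [-4, 2]

Apply the min-plus product entry-by-entry:
  C[0][0] = min over k of (A[0][0] + B[0][0] = 7 + 8 = 15, A[0][1] + B[1][0] = 0 + -1 = -1) = -1 (attained at k = 1)
  C[0][1] = min over k of (A[0][0] + B[0][1] = 7 + 8 = 15, A[0][1] + B[1][1] = 0 + 5 = 5) = 5 (attained at k = 1)
  C[1][0] = min over k of (A[1][0] + B[0][0] = 4 + 8 = 12, A[1][1] + B[1][0] = -3 + -1 = -4) = -4 (attained at k = 1)
  C[1][1] = min over k of (A[1][0] + B[0][1] = 4 + 8 = 12, A[1][1] + B[1][1] = -3 + 5 = 2) = 2 (attained at k = 1)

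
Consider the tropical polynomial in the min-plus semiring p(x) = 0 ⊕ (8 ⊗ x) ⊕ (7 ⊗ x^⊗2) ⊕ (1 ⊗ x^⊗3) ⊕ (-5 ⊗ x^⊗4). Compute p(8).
p(8) = 0

A tropical monomial a ⊗ x^⊗i evaluates to a + i · x. Evaluating each term at x = 8:
  Term 0 contributes 0 + 0 · 8 = 0
  Term 1 contributes 8 + 1 · 8 = 16
  Term 2 contributes 7 + 2 · 8 = 23
  Term 3 contributes 1 + 3 · 8 = 25
  Term 4 contributes -5 + 4 · 8 = 27
p(8) = ⊕ of these = min[0, 16, 23, 25, 27] = 0.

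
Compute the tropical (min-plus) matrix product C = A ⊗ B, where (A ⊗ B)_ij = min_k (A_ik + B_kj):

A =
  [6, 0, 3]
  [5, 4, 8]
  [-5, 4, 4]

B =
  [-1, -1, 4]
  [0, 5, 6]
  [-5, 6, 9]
A ⊗ B =
  [-2, 5, 6]
  [3, 4, 9]
  [-6, -6, -1]

Apply the min-plus product entry-by-entry:
  C[0][0] = min over k of (A[0][0] + B[0][0] = 6 + -1 = 5, A[0][1] + B[1][0] = 0 + 0 = 0, A[0][2] + B[2][0] = 3 + -5 = -2) = -2 (attained at k = 2)
  C[0][1] = min over k of (A[0][0] + B[0][1] = 6 + -1 = 5, A[0][1] + B[1][1] = 0 + 5 = 5, A[0][2] + B[2][1] = 3 + 6 = 9) = 5 (attained at k = 0)
  C[0][2] = min over k of (A[0][0] + B[0][2] = 6 + 4 = 10, A[0][1] + B[1][2] = 0 + 6 = 6, A[0][2] + B[2][2] = 3 + 9 = 12) = 6 (attained at k = 1)
  C[1][0] = min over k of (A[1][0] + B[0][0] = 5 + -1 = 4, A[1][1] + B[1][0] = 4 + 0 = 4, A[1][2] + B[2][0] = 8 + -5 = 3) = 3 (attained at k = 2)
  C[1][1] = min over k of (A[1][0] + B[0][1] = 5 + -1 = 4, A[1][1] + B[1][1] = 4 + 5 = 9, A[1][2] + B[2][1] = 8 + 6 = 14) = 4 (attained at k = 0)
  C[1][2] = min over k of (A[1][0] + B[0][2] = 5 + 4 = 9, A[1][1] + B[1][2] = 4 + 6 = 10, A[1][2] + B[2][2] = 8 + 9 = 17) = 9 (attained at k = 0)
  C[2][0] = min over k of (A[2][0] + B[0][0] = -5 + -1 = -6, A[2][1] + B[1][0] = 4 + 0 = 4, A[2][2] + B[2][0] = 4 + -5 = -1) = -6 (attained at k = 0)
  C[2][1] = min over k of (A[2][0] + B[0][1] = -5 + -1 = -6, A[2][1] + B[1][1] = 4 + 5 = 9, A[2][2] + B[2][1] = 4 + 6 = 10) = -6 (attained at k = 0)
  C[2][2] = min over k of (A[2][0] + B[0][2] = -5 + 4 = -1, A[2][1] + B[1][2] = 4 + 6 = 10, A[2][2] + B[2][2] = 4 + 9 = 13) = -1 (attained at k = 0)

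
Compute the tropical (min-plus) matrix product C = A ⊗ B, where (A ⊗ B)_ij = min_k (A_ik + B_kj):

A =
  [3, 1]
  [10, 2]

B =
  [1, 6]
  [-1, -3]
A ⊗ B =
  [0, -2]
  [1, -1]

Apply the min-plus product entry-by-entry:
  C[0][0] = min over k of (A[0][0] + B[0][0] = 3 + 1 = 4, A[0][1] + B[1][0] = 1 + -1 = 0) = 0 (attained at k = 1)
  C[0][1] = min over k of (A[0][0] + B[0][1] = 3 + 6 = 9, A[0][1] + B[1][1] = 1 + -3 = -2) = -2 (attained at k = 1)
  C[1][0] = min over k of (A[1][0] + B[0][0] = 10 + 1 = 11, A[1][1] + B[1][0] = 2 + -1 = 1) = 1 (attained at k = 1)
  C[1][1] = min over k of (A[1][0] + B[0][1] = 10 + 6 = 16, A[1][1] + B[1][1] = 2 + -3 = -1) = -1 (attained at k = 1)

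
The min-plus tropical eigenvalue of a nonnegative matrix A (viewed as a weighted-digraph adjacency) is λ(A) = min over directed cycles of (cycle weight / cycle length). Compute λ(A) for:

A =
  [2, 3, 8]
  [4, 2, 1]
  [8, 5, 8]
λ(A) = 2

Enumerate directed cycles and compute their means (weight / length). Sample:
  cycle 0 → 0: weight = 2, length = 1, mean = 2/1 ≈ 2.000
  cycle 1 → 1: weight = 2, length = 1, mean = 2/1 ≈ 2.000
  cycle 2 → 2: weight = 8, length = 1, mean = 8/1 ≈ 8.000
  cycle 0 → 1 → 0: weight = 7, length = 2, mean = 7/2 ≈ 3.500
  cycle 0 → 2 → 0: weight = 16, length = 2, mean = 16/2 ≈ 8.000
  cycle 1 → 0 → 1: weight = 7, length = 2, mean = 7/2 ≈ 3.500
Minimum mean = 2.000, attained e.g. along the cycle 0 → 0 with weight 2 and length 1. So λ(A) = 2/1 = 2.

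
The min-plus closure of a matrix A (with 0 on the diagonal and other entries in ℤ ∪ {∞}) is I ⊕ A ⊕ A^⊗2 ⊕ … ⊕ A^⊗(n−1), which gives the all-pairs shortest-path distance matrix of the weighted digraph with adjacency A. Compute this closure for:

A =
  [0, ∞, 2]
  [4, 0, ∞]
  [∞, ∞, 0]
Closure =
  [0, ∞, 2]
  [4, 0, 6]
  [∞, ∞, 0]

This is the Floyd-Warshall all-pairs shortest-path computation. For each intermediate vertex k = 0, 1, …, 2, update dist[i][j] ← min(dist[i][j], dist[i][k] + dist[k][j]). The final matrix gives, for each (i, j), the minimum total weight of any directed path from i to j (possibly empty when i = j).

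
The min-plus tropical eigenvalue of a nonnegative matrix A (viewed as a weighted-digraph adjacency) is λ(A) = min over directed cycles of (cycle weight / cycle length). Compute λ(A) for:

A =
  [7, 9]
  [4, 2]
λ(A) = 2

Enumerate directed cycles and compute their means (weight / length). Sample:
  cycle 0 → 0: weight = 7, length = 1, mean = 7/1 ≈ 7.000
  cycle 1 → 1: weight = 2, length = 1, mean = 2/1 ≈ 2.000
  cycle 0 → 1 → 0: weight = 13, length = 2, mean = 13/2 ≈ 6.500
  cycle 1 → 0 → 1: weight = 13, length = 2, mean = 13/2 ≈ 6.500
Minimum mean = 2.000, attained e.g. along the cycle 1 → 1 with weight 2 and length 1. So λ(A) = 2/1 = 2.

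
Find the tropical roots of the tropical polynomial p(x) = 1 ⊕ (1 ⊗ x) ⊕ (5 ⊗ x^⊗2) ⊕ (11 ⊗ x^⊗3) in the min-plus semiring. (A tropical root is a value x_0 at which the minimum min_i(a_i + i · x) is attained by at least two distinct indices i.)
Roots: {-6, -4, 0}

Each tropical root is a break point of the lower envelope of the lines y = a_i + i · x (there are 4 lines, with slopes 0, 1, ..., 3). Only the lines that attain the minimum somewhere contribute to roots; other lines are dominated. Here the surviving (envelope) indices are i = 3, i = 2, i = 1, i = 0.
Intersections between consecutive envelope lines give the roots: for adjacent envelope indices i < j the intersection is x = (a_i − a_j) / (j − i). Reading off the sorted break points: {-6, -4, 0}.
Verification: at each break x_0, at least two indices attain the minimum of min_i(a_i + i · x_0).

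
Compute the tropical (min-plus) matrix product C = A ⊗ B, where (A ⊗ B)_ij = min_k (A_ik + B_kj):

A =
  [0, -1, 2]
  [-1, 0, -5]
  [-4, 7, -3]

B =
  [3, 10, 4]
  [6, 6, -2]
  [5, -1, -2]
A ⊗ B =
  [3, 1, -3]
  [0, -6, -7]
  [-1, -4, -5]

Apply the min-plus product entry-by-entry:
  C[0][0] = min over k of (A[0][0] + B[0][0] = 0 + 3 = 3, A[0][1] + B[1][0] = -1 + 6 = 5, A[0][2] + B[2][0] = 2 + 5 = 7) = 3 (attained at k = 0)
  C[0][1] = min over k of (A[0][0] + B[0][1] = 0 + 10 = 10, A[0][1] + B[1][1] = -1 + 6 = 5, A[0][2] + B[2][1] = 2 + -1 = 1) = 1 (attained at k = 2)
  C[0][2] = min over k of (A[0][0] + B[0][2] = 0 + 4 = 4, A[0][1] + B[1][2] = -1 + -2 = -3, A[0][2] + B[2][2] = 2 + -2 = 0) = -3 (attained at k = 1)
  C[1][0] = min over k of (A[1][0] + B[0][0] = -1 + 3 = 2, A[1][1] + B[1][0] = 0 + 6 = 6, A[1][2] + B[2][0] = -5 + 5 = 0) = 0 (attained at k = 2)
  C[1][1] = min over k of (A[1][0] + B[0][1] = -1 + 10 = 9, A[1][1] + B[1][1] = 0 + 6 = 6, A[1][2] + B[2][1] = -5 + -1 = -6) = -6 (attained at k = 2)
  C[1][2] = min over k of (A[1][0] + B[0][2] = -1 + 4 = 3, A[1][1] + B[1][2] = 0 + -2 = -2, A[1][2] + B[2][2] = -5 + -2 = -7) = -7 (attained at k = 2)
  C[2][0] = min over k of (A[2][0] + B[0][0] = -4 + 3 = -1, A[2][1] + B[1][0] = 7 + 6 = 13, A[2][2] + B[2][0] = -3 + 5 = 2) = -1 (attained at k = 0)
  C[2][1] = min over k of (A[2][0] + B[0][1] = -4 + 10 = 6, A[2][1] + B[1][1] = 7 + 6 = 13, A[2][2] + B[2][1] = -3 + -1 = -4) = -4 (attained at k = 2)
  C[2][2] = min over k of (A[2][0] + B[0][2] = -4 + 4 = 0, A[2][1] + B[1][2] = 7 + -2 = 5, A[2][2] + B[2][2] = -3 + -2 = -5) = -5 (attained at k = 2)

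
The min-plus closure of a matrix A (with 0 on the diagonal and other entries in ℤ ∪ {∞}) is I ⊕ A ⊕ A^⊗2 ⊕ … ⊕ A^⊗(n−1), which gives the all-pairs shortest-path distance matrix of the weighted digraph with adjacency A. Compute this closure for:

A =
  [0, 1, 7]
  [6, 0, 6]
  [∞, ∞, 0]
Closure =
  [0, 1, 7]
  [6, 0, 6]
  [∞, ∞, 0]

This is the Floyd-Warshall all-pairs shortest-path computation. For each intermediate vertex k = 0, 1, …, 2, update dist[i][j] ← min(dist[i][j], dist[i][k] + dist[k][j]). The final matrix gives, for each (i, j), the minimum total weight of any directed path from i to j (possibly empty when i = j).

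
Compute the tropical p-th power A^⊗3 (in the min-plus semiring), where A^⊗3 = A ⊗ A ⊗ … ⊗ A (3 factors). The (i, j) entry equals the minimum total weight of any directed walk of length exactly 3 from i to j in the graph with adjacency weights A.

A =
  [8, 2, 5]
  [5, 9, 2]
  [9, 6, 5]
A^⊗3 =
  [13, 9, 9]
  [12, 13, 9]
  [16, 13, 13]

Each entry (A^⊗3)_ij equals the minimum over all length-3 walks i = v_0 → v_1 → … → v_3 = j of Σ_t A[v_t][v_{t+1}]. For example, for (i, j) = (0, 2) we minimise over 9 possible intermediate vertex sequences; the minimum is 9, attained along the walk 0 → 1 → 2 → 2.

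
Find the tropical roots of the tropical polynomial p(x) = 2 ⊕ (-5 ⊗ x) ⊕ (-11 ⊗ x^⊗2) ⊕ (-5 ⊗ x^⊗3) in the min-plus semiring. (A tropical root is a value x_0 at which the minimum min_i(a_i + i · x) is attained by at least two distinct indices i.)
Roots: {-6, 6, 7}

Each tropical root is a break point of the lower envelope of the lines y = a_i + i · x (there are 4 lines, with slopes 0, 1, ..., 3). Only the lines that attain the minimum somewhere contribute to roots; other lines are dominated. Here the surviving (envelope) indices are i = 3, i = 2, i = 1, i = 0.
Intersections between consecutive envelope lines give the roots: for adjacent envelope indices i < j the intersection is x = (a_i − a_j) / (j − i). Reading off the sorted break points: {-6, 6, 7}.
Verification: at each break x_0, at least two indices attain the minimum of min_i(a_i + i · x_0).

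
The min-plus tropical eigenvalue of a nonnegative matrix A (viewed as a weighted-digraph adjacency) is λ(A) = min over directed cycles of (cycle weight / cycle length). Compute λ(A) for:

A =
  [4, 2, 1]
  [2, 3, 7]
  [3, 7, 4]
λ(A) = 2

Enumerate directed cycles and compute their means (weight / length). Sample:
  cycle 0 → 0: weight = 4, length = 1, mean = 4/1 ≈ 4.000
  cycle 1 → 1: weight = 3, length = 1, mean = 3/1 ≈ 3.000
  cycle 2 → 2: weight = 4, length = 1, mean = 4/1 ≈ 4.000
  cycle 0 → 1 → 0: weight = 4, length = 2, mean = 4/2 ≈ 2.000
  cycle 0 → 2 → 0: weight = 4, length = 2, mean = 4/2 ≈ 2.000
  cycle 1 → 0 → 1: weight = 4, length = 2, mean = 4/2 ≈ 2.000
Minimum mean = 2.000, attained e.g. along the cycle 0 → 1 → 0 with weight 4 and length 2. So λ(A) = 4/2 = 2.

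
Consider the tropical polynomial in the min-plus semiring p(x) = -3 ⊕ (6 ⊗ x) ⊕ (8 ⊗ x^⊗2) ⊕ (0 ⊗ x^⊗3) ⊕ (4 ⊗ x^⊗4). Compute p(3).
p(3) = -3

A tropical monomial a ⊗ x^⊗i evaluates to a + i · x. Evaluating each term at x = 3:
  Term 0 contributes -3 + 0 · 3 = -3
  Term 1 contributes 6 + 1 · 3 = 9
  Term 2 contributes 8 + 2 · 3 = 14
  Term 3 contributes 0 + 3 · 3 = 9
  Term 4 contributes 4 + 4 · 3 = 16
p(3) = ⊕ of these = min[-3, 9, 14, 9, 16] = -3.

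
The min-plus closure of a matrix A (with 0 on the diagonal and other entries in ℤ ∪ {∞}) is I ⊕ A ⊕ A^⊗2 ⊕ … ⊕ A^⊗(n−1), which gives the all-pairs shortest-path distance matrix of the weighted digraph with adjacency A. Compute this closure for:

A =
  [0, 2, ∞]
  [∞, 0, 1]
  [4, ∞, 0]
Closure =
  [0, 2, 3]
  [5, 0, 1]
  [4, 6, 0]

This is the Floyd-Warshall all-pairs shortest-path computation. For each intermediate vertex k = 0, 1, …, 2, update dist[i][j] ← min(dist[i][j], dist[i][k] + dist[k][j]). The final matrix gives, for each (i, j), the minimum total weight of any directed path from i to j (possibly empty when i = j).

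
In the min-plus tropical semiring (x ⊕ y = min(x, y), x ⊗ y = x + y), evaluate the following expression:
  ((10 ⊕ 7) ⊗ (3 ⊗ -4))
((10 ⊕ 7) ⊗ (3 ⊗ -4)) = 6

Expand innermost to outermost. Recall ⊕ takes the minimum of its arguments and ⊗ takes their sum. Working out the expression ((10 ⊕ 7) ⊗ (3 ⊗ -4)) gives 6.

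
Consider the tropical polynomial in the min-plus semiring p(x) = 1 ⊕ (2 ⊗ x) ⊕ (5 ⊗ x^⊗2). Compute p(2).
p(2) = 1

A tropical monomial a ⊗ x^⊗i evaluates to a + i · x. Evaluating each term at x = 2:
  Term 0 contributes 1 + 0 · 2 = 1
  Term 1 contributes 2 + 1 · 2 = 4
  Term 2 contributes 5 + 2 · 2 = 9
p(2) = ⊕ of these = min[1, 4, 9] = 1.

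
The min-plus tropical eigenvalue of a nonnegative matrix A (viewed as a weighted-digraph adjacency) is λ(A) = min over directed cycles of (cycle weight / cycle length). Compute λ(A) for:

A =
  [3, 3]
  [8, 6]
λ(A) = 3

Enumerate directed cycles and compute their means (weight / length). Sample:
  cycle 0 → 0: weight = 3, length = 1, mean = 3/1 ≈ 3.000
  cycle 1 → 1: weight = 6, length = 1, mean = 6/1 ≈ 6.000
  cycle 0 → 1 → 0: weight = 11, length = 2, mean = 11/2 ≈ 5.500
  cycle 1 → 0 → 1: weight = 11, length = 2, mean = 11/2 ≈ 5.500
Minimum mean = 3.000, attained e.g. along the cycle 0 → 0 with weight 3 and length 1. So λ(A) = 3/1 = 3.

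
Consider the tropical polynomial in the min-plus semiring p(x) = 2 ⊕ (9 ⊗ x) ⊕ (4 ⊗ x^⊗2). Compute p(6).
p(6) = 2

A tropical monomial a ⊗ x^⊗i evaluates to a + i · x. Evaluating each term at x = 6:
  Term 0 contributes 2 + 0 · 6 = 2
  Term 1 contributes 9 + 1 · 6 = 15
  Term 2 contributes 4 + 2 · 6 = 16
p(6) = ⊕ of these = min[2, 15, 16] = 2.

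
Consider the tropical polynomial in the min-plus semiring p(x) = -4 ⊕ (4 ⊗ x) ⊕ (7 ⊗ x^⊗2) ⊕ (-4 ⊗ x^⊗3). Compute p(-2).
p(-2) = -10

A tropical monomial a ⊗ x^⊗i evaluates to a + i · x. Evaluating each term at x = -2:
  Term 0 contributes -4 + 0 · -2 = -4
  Term 1 contributes 4 + 1 · -2 = 2
  Term 2 contributes 7 + 2 · -2 = 3
  Term 3 contributes -4 + 3 · -2 = -10
p(-2) = ⊕ of these = min[-4, 2, 3, -10] = -10.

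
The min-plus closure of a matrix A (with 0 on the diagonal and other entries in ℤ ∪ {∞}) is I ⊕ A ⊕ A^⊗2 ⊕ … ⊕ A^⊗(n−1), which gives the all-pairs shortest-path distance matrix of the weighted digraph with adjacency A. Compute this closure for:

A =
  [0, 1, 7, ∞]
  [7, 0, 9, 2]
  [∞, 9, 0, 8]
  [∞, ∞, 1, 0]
Closure =
  [0, 1, 4, 3]
  [7, 0, 3, 2]
  [16, 9, 0, 8]
  [17, 10, 1, 0]

This is the Floyd-Warshall all-pairs shortest-path computation. For each intermediate vertex k = 0, 1, …, 3, update dist[i][j] ← min(dist[i][j], dist[i][k] + dist[k][j]). The final matrix gives, for each (i, j), the minimum total weight of any directed path from i to j (possibly empty when i = j).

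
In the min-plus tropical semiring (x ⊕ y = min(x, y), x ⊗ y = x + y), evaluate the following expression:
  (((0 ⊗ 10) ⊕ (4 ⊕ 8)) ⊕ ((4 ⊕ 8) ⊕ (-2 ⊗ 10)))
(((0 ⊗ 10) ⊕ (4 ⊕ 8)) ⊕ ((4 ⊕ 8) ⊕ (-2 ⊗ 10))) = 4

Expand innermost to outermost. Recall ⊕ takes the minimum of its arguments and ⊗ takes their sum. Working out the expression (((0 ⊗ 10) ⊕ (4 ⊕ 8)) ⊕ ((4 ⊕ 8) ⊕ (-2 ⊗ 10))) gives 4.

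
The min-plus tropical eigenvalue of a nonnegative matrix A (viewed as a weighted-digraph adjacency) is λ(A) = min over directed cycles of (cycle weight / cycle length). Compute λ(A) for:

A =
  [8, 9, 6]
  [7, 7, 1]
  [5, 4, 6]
λ(A) = 5/2

Enumerate directed cycles and compute their means (weight / length). Sample:
  cycle 0 → 0: weight = 8, length = 1, mean = 8/1 ≈ 8.000
  cycle 1 → 1: weight = 7, length = 1, mean = 7/1 ≈ 7.000
  cycle 2 → 2: weight = 6, length = 1, mean = 6/1 ≈ 6.000
  cycle 0 → 1 → 0: weight = 16, length = 2, mean = 16/2 ≈ 8.000
  cycle 0 → 2 → 0: weight = 11, length = 2, mean = 11/2 ≈ 5.500
  cycle 1 → 0 → 1: weight = 16, length = 2, mean = 16/2 ≈ 8.000
Minimum mean = 2.500, attained e.g. along the cycle 1 → 2 → 1 with weight 5 and length 2. So λ(A) = 5/2 = 5/2.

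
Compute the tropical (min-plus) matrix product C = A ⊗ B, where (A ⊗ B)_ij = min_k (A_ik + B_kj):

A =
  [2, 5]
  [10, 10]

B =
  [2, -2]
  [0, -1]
A ⊗ B =
  [4, 0]
  [10, 8]

Apply the min-plus product entry-by-entry:
  C[0][0] = min over k of (A[0][0] + B[0][0] = 2 + 2 = 4, A[0][1] + B[1][0] = 5 + 0 = 5) = 4 (attained at k = 0)
  C[0][1] = min over k of (A[0][0] + B[0][1] = 2 + -2 = 0, A[0][1] + B[1][1] = 5 + -1 = 4) = 0 (attained at k = 0)
  C[1][0] = min over k of (A[1][0] + B[0][0] = 10 + 2 = 12, A[1][1] + B[1][0] = 10 + 0 = 10) = 10 (attained at k = 1)
  C[1][1] = min over k of (A[1][0] + B[0][1] = 10 + -2 = 8, A[1][1] + B[1][1] = 10 + -1 = 9) = 8 (attained at k = 0)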